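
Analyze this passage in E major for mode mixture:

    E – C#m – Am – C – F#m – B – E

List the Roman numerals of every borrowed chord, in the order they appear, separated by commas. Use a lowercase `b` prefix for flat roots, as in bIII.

iv, bVI

E major has the diatonic set E, F#m, G#m, A, B, C#m, D#dim. Of the given chords, E, C#m, F#m and B are diatonic. But Am (A–C–E) is foreign: the diatonic IV on degree 4 is A, whereas Am comes from E minor. It is labeled iv. C (C–E–G) doesn't fit — on degree 6 E major would have C#m (vi). C is the degree-6 chord of E minor, so it is the borrowed bVI.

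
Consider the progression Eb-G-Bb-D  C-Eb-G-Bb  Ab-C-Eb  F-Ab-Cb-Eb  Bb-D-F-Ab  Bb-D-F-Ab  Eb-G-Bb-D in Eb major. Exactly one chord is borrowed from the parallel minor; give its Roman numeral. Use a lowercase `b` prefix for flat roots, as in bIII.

iiø7

Eb major has the diatonic set Eb, Fm, Gm, Ab, Bb, Cm, Ddim. Eb–G–Bb–D = Ebmaj7, C–Eb–G–Bb = Cm7, Ab–C–Eb = Ab and Bb–D–F–Ab = Bb7 are all diatonic. F–Ab–Cb–Eb doesn't fit — on degree 2 Eb major would have Fm (ii). Fm7b5 is the degree-2 chord of Eb minor, so it is the borrowed iiø7.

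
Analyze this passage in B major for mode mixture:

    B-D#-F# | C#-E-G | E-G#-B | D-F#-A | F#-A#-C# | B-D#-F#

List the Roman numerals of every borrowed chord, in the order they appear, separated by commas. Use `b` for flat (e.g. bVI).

ii°, bIII

In B major the diatonic chords are B, C#m, D#m, E, F#, G#m, A#dim. B–D#–F# = B, E–G#–B = E and F#–A#–C# = F# all belong to that set. C#–E–G doesn't fit — on degree 2 B major would have C#m (ii). C#dim is the degree-2 chord of B minor, so it is the borrowed ii°. D–F#–A is not: scale degree 3 in B major carries D#m (iii). In B minor the chord on that degree is D, so here it functions as bIII, borrowed from the parallel minor.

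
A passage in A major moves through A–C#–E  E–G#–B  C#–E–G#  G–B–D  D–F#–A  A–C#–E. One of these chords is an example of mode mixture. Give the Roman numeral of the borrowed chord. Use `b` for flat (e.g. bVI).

bVII

A major has the diatonic set A, Bm, C#m, D, E, F#m, G#dim. Of the given chords, A–C#–E = A, E–G#–B = E, C#–E–G# = C#m and D–F#–A = D are diatonic. G–B–D is not: scale degree 7 in A major carries G#dim (vii°). In A minor the chord on that degree is G, so here it functions as bVII, borrowed from the parallel minor.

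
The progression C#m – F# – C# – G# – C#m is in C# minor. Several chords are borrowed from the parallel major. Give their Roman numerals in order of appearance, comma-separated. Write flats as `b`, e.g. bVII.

The diatonic triads in C# minor (with V from harmonic minor) are C#m, D#dim, E, F#m, G#, A, B. Of the given chords, C#m and G# are diatonic. F# (F#–A#–C#) doesn't fit — on degree 4 C# minor would have F#m (iv). F# is the degree-4 chord of C# major, so it is the borrowed IV. C# (C#–E#–G#) is not: scale degree 1 in C# minor carries C#m (i). In C# major the chord on that degree is C#, so here it functions as I, borrowed from the parallel major.

IV, I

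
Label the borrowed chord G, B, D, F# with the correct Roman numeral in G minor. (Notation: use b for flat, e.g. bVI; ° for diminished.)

G is scale degree 1 in G minor. Diatonically G minor has Gm (i) on that degree; G–B–D–F# is instead the major-seventh chord native to G major, so it takes the label Imaj7.

Imaj7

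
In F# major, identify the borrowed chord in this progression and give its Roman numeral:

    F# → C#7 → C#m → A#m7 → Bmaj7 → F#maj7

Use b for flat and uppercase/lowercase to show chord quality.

F# major has the diatonic set F#, G#m, A#m, B, C#, D#m, E#dim. F#, C#7, A#m7, Bmaj7 and F#maj7 all belong to that set. C#m (C#–E–G#) doesn't fit — on degree 5 F# major would have C# (V). C#m is the degree-5 chord of F# minor, so it is the borrowed v.

v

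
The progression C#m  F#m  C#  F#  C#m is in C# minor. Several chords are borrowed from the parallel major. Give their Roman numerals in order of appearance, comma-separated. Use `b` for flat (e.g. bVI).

In C# minor (with V from harmonic minor) the diatonic chords are C#m, D#dim, E, F#m, G#, A, B. C#m and F#m both belong to that set. C# (C#–E#–G#) is not: scale degree 1 in C# minor carries C#m (i). In C# major the chord on that degree is C#, so here it functions as I, borrowed from the parallel major. F# (F#–A#–C#) is not: scale degree 4 in C# minor carries F#m (iv). In C# major the chord on that degree is F#, so here it functions as IV, borrowed from the parallel major.

I, IV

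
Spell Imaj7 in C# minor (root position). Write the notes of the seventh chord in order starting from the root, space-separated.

Imaj7 is built on scale degree 1, which is C# in both C# minor and its parallel. Building the major-seventh chord from the parallel major on C#: C#–E#–G#–B#.

C# E# G# B#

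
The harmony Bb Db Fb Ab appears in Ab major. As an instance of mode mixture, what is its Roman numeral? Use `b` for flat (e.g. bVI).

Bb is scale degree 2 in Ab major. Bb–Db–Fb–Ab is a half-diminished-seventh chord — the form found in Ab minor, not the diatonic ii (Bbm). Borrowed into Ab major it is written iiø7.

iiø7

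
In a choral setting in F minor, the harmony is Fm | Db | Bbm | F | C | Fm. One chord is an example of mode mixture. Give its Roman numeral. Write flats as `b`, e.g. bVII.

F minor has the diatonic set Fm, Gdim, Ab, Bbm, C, Db, Eb (with V from harmonic minor). Fm, Db, Bbm and C are all diatonic. F (F–A–C) doesn't fit — on degree 1 F minor would have Fm (i). F is the degree-1 chord of F major, so it is the borrowed I.

I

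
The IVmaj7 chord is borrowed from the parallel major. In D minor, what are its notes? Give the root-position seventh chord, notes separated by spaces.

The root, G, is scale degree 4 — the same note in D minor and D major; only the chord quality changes. In D major the chord on G is G–B–D–F#.

G B D F#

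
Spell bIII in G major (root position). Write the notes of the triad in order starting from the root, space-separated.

Bb D F

Scale degree 3 in G major is B. bIII uses the lowered form, Bb, taken from G minor. Stacking thirds in G minor on Bb gives Bb–D–F.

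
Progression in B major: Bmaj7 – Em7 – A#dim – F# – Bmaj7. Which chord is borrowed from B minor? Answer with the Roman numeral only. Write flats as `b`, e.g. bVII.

iv7

The diatonic triads in B major are B, C#m, D#m, E, F#, G#m, A#dim. Bmaj7, A#dim and F# all belong to that set. But Em7 (E–G–B–D) is foreign: the diatonic IV on degree 4 is E, whereas Em7 comes from B minor. It is labeled iv7.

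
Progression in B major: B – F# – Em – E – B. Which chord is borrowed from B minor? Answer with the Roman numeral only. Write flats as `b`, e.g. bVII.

In B major the diatonic chords are B, C#m, D#m, E, F#, G#m, A#dim. Of the given chords, B, F# and E are diatonic. Em (E–G–B) doesn't fit — on degree 4 B major would have E (IV). Em is the degree-4 chord of B minor, so it is the borrowed iv.

iv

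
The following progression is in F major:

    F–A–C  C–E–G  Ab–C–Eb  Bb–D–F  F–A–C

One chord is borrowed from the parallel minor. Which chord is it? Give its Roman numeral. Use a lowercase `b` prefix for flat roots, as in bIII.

F major has the diatonic set F, Gm, Am, Bb, C, Dm, Edim. Of the given chords, F–A–C = F, C–E–G = C and Bb–D–F = Bb are diatonic. Ab–C–Eb doesn't fit — on degree 3 F major would have Am (iii). Ab is the degree-3 chord of F minor, so it is the borrowed bIII.

bIII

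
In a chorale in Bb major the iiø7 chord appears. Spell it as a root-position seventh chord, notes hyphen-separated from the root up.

C-Eb-Gb-Bb

iiø7 is built on scale degree 2, which is C in both Bb major and its parallel. Stacking thirds in Bb minor on C gives C–Eb–Gb–Bb.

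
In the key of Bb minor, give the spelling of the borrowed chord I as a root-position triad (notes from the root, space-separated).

I is built on scale degree 1, which is Bb in both Bb minor and its parallel. Stacking thirds in Bb major on Bb gives Bb–D–F.

Bb D F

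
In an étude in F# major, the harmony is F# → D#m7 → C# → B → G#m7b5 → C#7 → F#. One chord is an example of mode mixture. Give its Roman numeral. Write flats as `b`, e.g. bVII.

In F# major the diatonic chords are F#, G#m, A#m, B, C#, D#m, E#dim. Of the given chords, F#, D#m7, C#, B and C#7 are diatonic. G#m7b5 (G#–B–D–F#) is not: scale degree 2 in F# major carries G#m (ii). In F# minor the chord on that degree is G#m7b5, so here it functions as iiø7, borrowed from the parallel minor.

iiø7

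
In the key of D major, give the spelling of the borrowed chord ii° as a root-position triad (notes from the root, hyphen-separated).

ii° is built on scale degree 2, which is E in both D major and its parallel. In D minor the chord on E is E–G–Bb.

E-G-Bb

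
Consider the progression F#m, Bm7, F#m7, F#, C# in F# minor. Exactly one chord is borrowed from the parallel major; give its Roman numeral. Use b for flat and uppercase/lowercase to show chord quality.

I

In F# minor (with V from harmonic minor) the diatonic chords are F#m, G#dim, A, Bm, C#, D, E. F#m, Bm7, F#m7 and C# all belong to that set. F# (F#–A#–C#) is not: scale degree 1 in F# minor carries F#m (i). In F# major the chord on that degree is F#, so here it functions as I, borrowed from the parallel major.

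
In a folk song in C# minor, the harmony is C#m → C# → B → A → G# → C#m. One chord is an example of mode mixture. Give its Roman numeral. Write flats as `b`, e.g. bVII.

C# minor has the diatonic set C#m, D#dim, E, F#m, G#, A, B (with V from harmonic minor). Of the given chords, C#m, B, A and G# are diatonic. C# (C#–E#–G#) is not: scale degree 1 in C# minor carries C#m (i). In C# major the chord on that degree is C#, so here it functions as I, borrowed from the parallel major.

I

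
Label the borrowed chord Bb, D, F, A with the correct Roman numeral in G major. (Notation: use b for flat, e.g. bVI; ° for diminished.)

Bb is the lowered form of scale degree 3 in G major (the diatonic degree 3 is B). The diatonic chord on degree 3 would be Bm (iii), but Bb–D–F–A is the major-seventh chord from G minor. As a borrowed chord it is labeled bIIImaj7.

bIIImaj7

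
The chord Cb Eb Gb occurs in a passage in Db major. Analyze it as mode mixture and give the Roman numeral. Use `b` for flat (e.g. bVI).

The root Cb is the lowered 7th scale degree — diatonically Db major has C there. Cb–Eb–Gb is a major chord — the form found in Db minor, not the diatonic vii° (Cdim). Borrowed into Db major it is written bVII.

bVII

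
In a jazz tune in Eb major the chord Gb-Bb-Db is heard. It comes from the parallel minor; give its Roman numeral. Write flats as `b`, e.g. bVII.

Gb is the lowered form of scale degree 3 in Eb major (the diatonic degree 3 is G). The diatonic chord on degree 3 would be Gm (iii), but Gb–Bb–Db is the major chord from Eb minor. As a borrowed chord it is labeled bIII.

bIII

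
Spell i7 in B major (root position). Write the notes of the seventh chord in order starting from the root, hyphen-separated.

B-D-F#-A

The root, B, is scale degree 1 — the same note in B major and B minor; only the chord quality changes. Building the minor-seventh chord from the parallel minor on B: B–D–F#–A.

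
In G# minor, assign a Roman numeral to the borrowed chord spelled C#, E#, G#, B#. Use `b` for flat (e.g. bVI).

IVmaj7

C# is scale degree 4 in G# minor. The diatonic chord on degree 4 would be C#m (iv), but C#–E#–G#–B# is the major-seventh chord from G# major. As a borrowed chord it is labeled IVmaj7.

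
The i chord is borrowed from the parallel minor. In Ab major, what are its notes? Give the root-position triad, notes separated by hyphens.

Ab-Cb-Eb

i is built on scale degree 1, which is Ab in both Ab major and its parallel. Stacking thirds in Ab minor on Ab gives Ab–Cb–Eb.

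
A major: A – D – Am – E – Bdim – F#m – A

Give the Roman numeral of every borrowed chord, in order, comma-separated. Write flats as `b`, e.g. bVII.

A major has the diatonic set A, Bm, C#m, D, E, F#m, G#dim. A, D, E and F#m are all diatonic. Am (A–C–E) doesn't fit — on degree 1 A major would have A (I). Am is the degree-1 chord of A minor, so it is the borrowed i. Bdim (B–D–F) doesn't fit — on degree 2 A major would have Bm (ii). Bdim is the degree-2 chord of A minor, so it is the borrowed ii°.

i, ii°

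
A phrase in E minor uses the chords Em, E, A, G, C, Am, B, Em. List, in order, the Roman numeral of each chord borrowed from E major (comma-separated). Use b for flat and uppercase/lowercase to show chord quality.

E minor has the diatonic set Em, F#dim, G, Am, B, C, D (with V from harmonic minor). Em, G, C, Am and B all belong to that set. E (E–G#–B) doesn't fit — on degree 1 E minor would have Em (i). E is the degree-1 chord of E major, so it is the borrowed I. But A (A–C#–E) is foreign: the diatonic iv on degree 4 is Am, whereas A comes from E major. It is labeled IV.

I, IV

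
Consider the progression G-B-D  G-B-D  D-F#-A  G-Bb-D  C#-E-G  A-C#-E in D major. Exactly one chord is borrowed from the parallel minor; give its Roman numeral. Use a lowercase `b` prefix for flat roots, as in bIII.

iv

The diatonic triads in D major are D, Em, F#m, G, A, Bm, C#dim. G–B–D = G, D–F#–A = D, C#–E–G = C#dim and A–C#–E = A all belong to that set. But G–Bb–D is foreign: the diatonic IV on degree 4 is G, whereas Gm comes from D minor. It is labeled iv.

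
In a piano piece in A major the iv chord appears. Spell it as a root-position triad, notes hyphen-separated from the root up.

The root, D, is scale degree 4 — the same note in A major and A minor; only the chord quality changes. Stacking thirds in A minor on D gives D–F–A.

D-F-A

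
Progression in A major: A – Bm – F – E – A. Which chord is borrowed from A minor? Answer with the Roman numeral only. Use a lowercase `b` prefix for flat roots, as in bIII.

A major has the diatonic set A, Bm, C#m, D, E, F#m, G#dim. A, Bm and E are all diatonic. F (F–A–C) is not: scale degree 6 in A major carries F#m (vi). In A minor the chord on that degree is F, so here it functions as bVI, borrowed from the parallel minor.

bVI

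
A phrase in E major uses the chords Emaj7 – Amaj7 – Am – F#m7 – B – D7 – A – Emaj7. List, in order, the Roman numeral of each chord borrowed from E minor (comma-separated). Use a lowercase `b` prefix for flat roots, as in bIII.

iv, bVII7

In E major the diatonic chords are E, F#m, G#m, A, B, C#m, D#dim. Emaj7, Amaj7, F#m7, B and A are all diatonic. Am (A–C–E) is not: scale degree 4 in E major carries A (IV). In E minor the chord on that degree is Am, so here it functions as iv, borrowed from the parallel minor. D7 (D–F#–A–C) doesn't fit — on degree 7 E major would have D#dim (vii°). D7 is the degree-7 chord of E minor, so it is the borrowed bVII7.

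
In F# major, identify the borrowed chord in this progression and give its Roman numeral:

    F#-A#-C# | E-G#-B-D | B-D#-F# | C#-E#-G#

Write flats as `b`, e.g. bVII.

bVII7

In F# major the diatonic chords are F#, G#m, A#m, B, C#, D#m, E#dim. Of the given chords, F#–A#–C# = F#, B–D#–F# = B and C#–E#–G# = C# are diatonic. But E–G#–B–D is foreign: the diatonic vii° on degree 7 is E#dim, whereas E7 comes from F# minor. It is labeled bVII7.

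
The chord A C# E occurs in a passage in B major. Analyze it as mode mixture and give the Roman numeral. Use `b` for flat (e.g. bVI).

bVII

In B major scale degree 7 is A#; A is its lowered form, from B minor. A–C#–E is a major chord — the form found in B minor, not the diatonic vii° (A#dim). Borrowed into B major it is written bVII.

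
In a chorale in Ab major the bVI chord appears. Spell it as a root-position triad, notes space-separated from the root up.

bVI is built on the lowered scale degree 6. In Ab major degree 6 is F; lowered it becomes Fb. Building the major chord from the parallel minor on Fb: Fb–Ab–Cb.

Fb Ab Cb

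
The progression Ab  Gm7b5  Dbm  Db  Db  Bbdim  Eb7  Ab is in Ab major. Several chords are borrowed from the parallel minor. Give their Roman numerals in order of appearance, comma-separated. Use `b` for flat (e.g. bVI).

The diatonic triads in Ab major are Ab, Bbm, Cm, Db, Eb, Fm, Gdim. Ab, Gm7b5, Db and Eb7 are all diatonic. Dbm (Db–Fb–Ab) doesn't fit — on degree 4 Ab major would have Db (IV). Dbm is the degree-4 chord of Ab minor, so it is the borrowed iv. Bbdim (Bb–Db–Fb) is not: scale degree 2 in Ab major carries Bbm (ii). In Ab minor the chord on that degree is Bbdim, so here it functions as ii°, borrowed from the parallel minor.

iv, ii°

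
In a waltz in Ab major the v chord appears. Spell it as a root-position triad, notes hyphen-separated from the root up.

Eb-Gb-Bb

The root, Eb, is scale degree 5 — the same note in Ab major and Ab minor; only the chord quality changes. Building the minor chord from the parallel minor on Eb: Eb–Gb–Bb.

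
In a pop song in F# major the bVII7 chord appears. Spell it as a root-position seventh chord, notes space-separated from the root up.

E G# B D

The root of bVII7 is the lowered 7th degree: E# becomes E. Stacking thirds in F# minor on E gives E–G#–B–D.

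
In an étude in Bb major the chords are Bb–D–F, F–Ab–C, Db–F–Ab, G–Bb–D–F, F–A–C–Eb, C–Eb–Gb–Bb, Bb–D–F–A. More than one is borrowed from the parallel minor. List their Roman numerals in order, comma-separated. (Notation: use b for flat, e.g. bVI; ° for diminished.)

v, bIII, iiø7

In Bb major the diatonic chords are Bb, Cm, Dm, Eb, F, Gm, Adim. Bb–D–F = Bb, G–Bb–D–F = Gm7, F–A–C–Eb = F7 and Bb–D–F–A = Bbmaj7 are all diatonic. But F–Ab–C is foreign: the diatonic V on degree 5 is F, whereas Fm comes from Bb minor. It is labeled v. Db–F–Ab is not: scale degree 3 in Bb major carries Dm (iii). In Bb minor the chord on that degree is Db, so here it functions as bIII, borrowed from the parallel minor. But C–Eb–Gb–Bb is foreign: the diatonic ii on degree 2 is Cm, whereas Cm7b5 comes from Bb minor. It is labeled iiø7.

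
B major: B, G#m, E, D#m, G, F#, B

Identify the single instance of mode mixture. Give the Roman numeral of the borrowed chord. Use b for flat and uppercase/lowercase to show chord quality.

bVI

In B major the diatonic chords are B, C#m, D#m, E, F#, G#m, A#dim. B, G#m, E, D#m and F# are all diatonic. G (G–B–D) doesn't fit — on degree 6 B major would have G#m (vi). G is the degree-6 chord of B minor, so it is the borrowed bVI.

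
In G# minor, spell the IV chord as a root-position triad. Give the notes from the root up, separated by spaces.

The root, C#, is scale degree 4 — the same note in G# minor and G# major; only the chord quality changes. Building the major chord from the parallel major on C#: C#–E#–G#.

C# E# G#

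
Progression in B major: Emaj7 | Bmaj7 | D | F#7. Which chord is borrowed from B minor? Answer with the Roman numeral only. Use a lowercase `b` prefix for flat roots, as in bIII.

In B major the diatonic chords are B, C#m, D#m, E, F#, G#m, A#dim. Emaj7, Bmaj7 and F#7 are all diatonic. D (D–F#–A) is not: scale degree 3 in B major carries D#m (iii). In B minor the chord on that degree is D, so here it functions as bIII, borrowed from the parallel minor.

bIII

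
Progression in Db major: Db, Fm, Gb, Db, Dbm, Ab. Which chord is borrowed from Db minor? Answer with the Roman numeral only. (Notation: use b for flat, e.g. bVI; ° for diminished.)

i

In Db major the diatonic chords are Db, Ebm, Fm, Gb, Ab, Bbm, Cdim. Db, Fm, Gb and Ab are all diatonic. But Dbm (Db–Fb–Ab) is foreign: the diatonic I on degree 1 is Db, whereas Dbm comes from Db minor. It is labeled i.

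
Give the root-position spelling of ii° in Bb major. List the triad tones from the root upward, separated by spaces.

C Eb Gb

ii° is built on scale degree 2, which is C in both Bb major and its parallel. In Bb minor the chord on C is C–Eb–Gb.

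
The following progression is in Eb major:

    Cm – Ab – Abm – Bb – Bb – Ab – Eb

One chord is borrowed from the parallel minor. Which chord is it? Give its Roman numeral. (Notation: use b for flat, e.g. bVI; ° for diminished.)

In Eb major the diatonic chords are Eb, Fm, Gm, Ab, Bb, Cm, Ddim. Of the given chords, Cm, Ab, Bb and Eb are diatonic. Abm (Ab–Cb–Eb) doesn't fit — on degree 4 Eb major would have Ab (IV). Abm is the degree-4 chord of Eb minor, so it is the borrowed iv.

iv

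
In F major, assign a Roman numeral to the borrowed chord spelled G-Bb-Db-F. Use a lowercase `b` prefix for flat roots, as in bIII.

iiø7

The root G is the diatonic 2nd degree of F major; the borrowing shows in the chord quality. G–Bb–Db–F is a half-diminished-seventh chord — the form found in F minor, not the diatonic ii (Gm). Borrowed into F major it is written iiø7.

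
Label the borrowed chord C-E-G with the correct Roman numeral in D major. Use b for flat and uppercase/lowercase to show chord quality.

bVII

C is the lowered form of scale degree 7 in D major (the diatonic degree 7 is C#). Diatonically D major has C#dim (vii°) on that degree; C–E–G is instead the major chord native to D minor, so it takes the label bVII.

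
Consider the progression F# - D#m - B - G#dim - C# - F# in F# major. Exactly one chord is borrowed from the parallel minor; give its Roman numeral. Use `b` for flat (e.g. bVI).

The diatonic triads in F# major are F#, G#m, A#m, B, C#, D#m, E#dim. Of the given chords, F#, D#m, B and C# are diatonic. G#dim (G#–B–D) is not: scale degree 2 in F# major carries G#m (ii). In F# minor the chord on that degree is G#dim, so here it functions as ii°, borrowed from the parallel minor.

ii°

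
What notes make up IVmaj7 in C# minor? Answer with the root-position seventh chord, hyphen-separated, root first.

F#-A#-C#-E#

The root, F#, is scale degree 4 — the same note in C# minor and C# major; only the chord quality changes. In C# major the chord on F# is F#–A#–C#–E#.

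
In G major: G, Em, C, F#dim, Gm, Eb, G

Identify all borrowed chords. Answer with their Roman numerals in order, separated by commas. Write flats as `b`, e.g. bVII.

The diatonic triads in G major are G, Am, Bm, C, D, Em, F#dim. Of the given chords, G, Em, C and F#dim are diatonic. But Gm (G–Bb–D) is foreign: the diatonic I on degree 1 is G, whereas Gm comes from G minor. It is labeled i. But Eb (Eb–G–Bb) is foreign: the diatonic vi on degree 6 is Em, whereas Eb comes from G minor. It is labeled bVI.

i, bVI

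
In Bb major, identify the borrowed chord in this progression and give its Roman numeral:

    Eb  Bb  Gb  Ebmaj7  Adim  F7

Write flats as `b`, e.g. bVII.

bVI

In Bb major the diatonic chords are Bb, Cm, Dm, Eb, F, Gm, Adim. Eb, Bb, Ebmaj7, Adim and F7 all belong to that set. But Gb (Gb–Bb–Db) is foreign: the diatonic vi on degree 6 is Gm, whereas Gb comes from Bb minor. It is labeled bVI.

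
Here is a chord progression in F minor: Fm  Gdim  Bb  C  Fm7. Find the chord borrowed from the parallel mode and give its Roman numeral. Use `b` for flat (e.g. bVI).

IV

F minor has the diatonic set Fm, Gdim, Ab, Bbm, C, Db, Eb (with V from harmonic minor). Fm, Gdim, C and Fm7 are all diatonic. But Bb (Bb–D–F) is foreign: the diatonic iv on degree 4 is Bbm, whereas Bb comes from F major. It is labeled IV.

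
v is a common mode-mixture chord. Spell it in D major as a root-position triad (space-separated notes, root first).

The root, A, is scale degree 5 — the same note in D major and D minor; only the chord quality changes. Building the minor chord from the parallel minor on A: A–C–E.

A C E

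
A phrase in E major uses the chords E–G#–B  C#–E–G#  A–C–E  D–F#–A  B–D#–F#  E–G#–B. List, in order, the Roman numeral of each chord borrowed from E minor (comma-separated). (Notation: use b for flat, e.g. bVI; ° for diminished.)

iv, bVII

The diatonic triads in E major are E, F#m, G#m, A, B, C#m, D#dim. Of the given chords, E–G#–B = E, C#–E–G# = C#m and B–D#–F# = B are diatonic. But A–C–E is foreign: the diatonic IV on degree 4 is A, whereas Am comes from E minor. It is labeled iv. But D–F#–A is foreign: the diatonic vii° on degree 7 is D#dim, whereas D comes from E minor. It is labeled bVII.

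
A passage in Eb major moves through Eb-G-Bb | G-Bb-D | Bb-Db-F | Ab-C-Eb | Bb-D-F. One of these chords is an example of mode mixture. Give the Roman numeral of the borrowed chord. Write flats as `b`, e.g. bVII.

The diatonic triads in Eb major are Eb, Fm, Gm, Ab, Bb, Cm, Ddim. Eb–G–Bb = Eb, G–Bb–D = Gm, Ab–C–Eb = Ab and Bb–D–F = Bb are all diatonic. Bb–Db–F doesn't fit — on degree 5 Eb major would have Bb (V). Bbm is the degree-5 chord of Eb minor, so it is the borrowed v.

v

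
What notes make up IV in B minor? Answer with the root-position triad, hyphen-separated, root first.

IV is built on scale degree 4, which is E in both B minor and its parallel. Building the major chord from the parallel major on E: E–G#–B.

E-G#-B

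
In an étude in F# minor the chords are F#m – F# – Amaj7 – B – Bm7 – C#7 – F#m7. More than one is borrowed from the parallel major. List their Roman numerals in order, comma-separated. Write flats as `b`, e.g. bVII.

I, IV

F# minor has the diatonic set F#m, G#dim, A, Bm, C#, D, E (with V from harmonic minor). F#m, Amaj7, Bm7, C#7 and F#m7 all belong to that set. F# (F#–A#–C#) is not: scale degree 1 in F# minor carries F#m (i). In F# major the chord on that degree is F#, so here it functions as I, borrowed from the parallel major. B (B–D#–F#) doesn't fit — on degree 4 F# minor would have Bm (iv). B is the degree-4 chord of F# major, so it is the borrowed IV.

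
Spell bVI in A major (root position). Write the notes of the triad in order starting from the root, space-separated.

bVI is built on the lowered scale degree 6. In A major degree 6 is F#; lowered it becomes F. Stacking thirds in A minor on F gives F–A–C.

F A C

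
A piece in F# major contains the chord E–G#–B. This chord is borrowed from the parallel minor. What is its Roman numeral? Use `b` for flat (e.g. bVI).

In F# major scale degree 7 is E#; E is its lowered form, from F# minor. Diatonically F# major has E#dim (vii°) on that degree; E–G#–B is instead the major chord native to F# minor, so it takes the label bVII.

bVII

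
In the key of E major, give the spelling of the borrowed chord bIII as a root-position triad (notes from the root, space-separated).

bIII is built on the lowered scale degree 3. In E major degree 3 is G#; lowered it becomes G. In E minor the chord on G is G–B–D.

G B D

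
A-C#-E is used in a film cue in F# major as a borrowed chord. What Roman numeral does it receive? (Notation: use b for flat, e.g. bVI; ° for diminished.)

A is the lowered form of scale degree 3 in F# major (the diatonic degree 3 is A#). Diatonically F# major has A#m (iii) on that degree; A–C#–E is instead the major chord native to F# minor, so it takes the label bIII.

bIII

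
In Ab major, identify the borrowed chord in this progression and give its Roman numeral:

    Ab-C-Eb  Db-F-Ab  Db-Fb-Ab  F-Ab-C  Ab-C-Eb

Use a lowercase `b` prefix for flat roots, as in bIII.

iv

In Ab major the diatonic chords are Ab, Bbm, Cm, Db, Eb, Fm, Gdim. Of the given chords, Ab–C–Eb = Ab, Db–F–Ab = Db and F–Ab–C = Fm are diatonic. But Db–Fb–Ab is foreign: the diatonic IV on degree 4 is Db, whereas Dbm comes from Ab minor. It is labeled iv.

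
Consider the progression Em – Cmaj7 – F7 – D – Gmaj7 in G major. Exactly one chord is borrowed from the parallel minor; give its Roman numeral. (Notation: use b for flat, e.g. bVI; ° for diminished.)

bVII7

The diatonic triads in G major are G, Am, Bm, C, D, Em, F#dim. Em, Cmaj7, D and Gmaj7 all belong to that set. F7 (F–A–C–Eb) doesn't fit — on degree 7 G major would have F#dim (vii°). F7 is the degree-7 chord of G minor, so it is the borrowed bVII7.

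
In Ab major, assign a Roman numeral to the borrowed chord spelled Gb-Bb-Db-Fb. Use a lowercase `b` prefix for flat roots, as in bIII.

bVII7

In Ab major scale degree 7 is G; Gb is its lowered form, from Ab minor. Gb–Bb–Db–Fb is a dominant-seventh chord — the form found in Ab minor, not the diatonic vii° (Gdim). Borrowed into Ab major it is written bVII7.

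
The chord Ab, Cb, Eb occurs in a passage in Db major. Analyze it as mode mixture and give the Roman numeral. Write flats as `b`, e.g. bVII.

Ab is scale degree 5 in Db major. Ab–Cb–Eb is a minor chord — the form found in Db minor, not the diatonic V (Ab). Borrowed into Db major it is written v.

v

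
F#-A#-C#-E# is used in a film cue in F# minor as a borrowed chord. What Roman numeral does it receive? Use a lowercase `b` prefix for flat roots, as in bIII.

Imaj7

F# is scale degree 1 in F# minor. Diatonically F# minor has F#m (i) on that degree; F#–A#–C#–E# is instead the major-seventh chord native to F# major, so it takes the label Imaj7.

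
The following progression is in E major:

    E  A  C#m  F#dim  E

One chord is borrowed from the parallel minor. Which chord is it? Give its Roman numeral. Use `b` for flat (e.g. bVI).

ii°

In E major the diatonic chords are E, F#m, G#m, A, B, C#m, D#dim. E, A and C#m all belong to that set. F#dim (F#–A–C) is not: scale degree 2 in E major carries F#m (ii). In E minor the chord on that degree is F#dim, so here it functions as ii°, borrowed from the parallel minor.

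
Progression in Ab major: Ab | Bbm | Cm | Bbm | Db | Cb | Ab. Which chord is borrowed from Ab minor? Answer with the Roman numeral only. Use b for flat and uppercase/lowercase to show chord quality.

In Ab major the diatonic chords are Ab, Bbm, Cm, Db, Eb, Fm, Gdim. Ab, Bbm, Cm and Db are all diatonic. Cb (Cb–Eb–Gb) doesn't fit — on degree 3 Ab major would have Cm (iii). Cb is the degree-3 chord of Ab minor, so it is the borrowed bIII.

bIII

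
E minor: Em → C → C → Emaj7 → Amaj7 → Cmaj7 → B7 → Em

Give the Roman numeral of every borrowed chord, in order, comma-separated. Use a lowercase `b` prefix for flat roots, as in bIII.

The diatonic triads in E minor (with V from harmonic minor) are Em, F#dim, G, Am, B, C, D. Of the given chords, Em, C, Cmaj7 and B7 are diatonic. But Emaj7 (E–G#–B–D#) is foreign: the diatonic i on degree 1 is Em, whereas Emaj7 comes from E major. It is labeled Imaj7. But Amaj7 (A–C#–E–G#) is foreign: the diatonic iv on degree 4 is Am, whereas Amaj7 comes from E major. It is labeled IVmaj7.

Imaj7, IVmaj7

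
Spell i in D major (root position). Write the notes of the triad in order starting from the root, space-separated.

D F A

i is built on scale degree 1, which is D in both D major and its parallel. In D minor the chord on D is D–F–A.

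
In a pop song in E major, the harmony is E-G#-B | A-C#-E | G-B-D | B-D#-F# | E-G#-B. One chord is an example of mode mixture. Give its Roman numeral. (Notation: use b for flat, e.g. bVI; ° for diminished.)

bIII

In E major the diatonic chords are E, F#m, G#m, A, B, C#m, D#dim. Of the given chords, E–G#–B = E, A–C#–E = A and B–D#–F# = B are diatonic. G–B–D doesn't fit — on degree 3 E major would have G#m (iii). G is the degree-3 chord of E minor, so it is the borrowed bIII.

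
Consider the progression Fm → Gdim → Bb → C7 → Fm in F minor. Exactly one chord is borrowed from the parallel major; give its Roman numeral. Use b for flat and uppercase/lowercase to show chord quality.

IV

The diatonic triads in F minor (with V from harmonic minor) are Fm, Gdim, Ab, Bbm, C, Db, Eb. Fm, Gdim and C7 are all diatonic. Bb (Bb–D–F) doesn't fit — on degree 4 F minor would have Bbm (iv). Bb is the degree-4 chord of F major, so it is the borrowed IV.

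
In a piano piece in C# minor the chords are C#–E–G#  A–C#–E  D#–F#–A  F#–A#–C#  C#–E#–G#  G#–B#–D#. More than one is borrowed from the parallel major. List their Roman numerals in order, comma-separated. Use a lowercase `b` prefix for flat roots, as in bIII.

IV, I

In C# minor (with V from harmonic minor) the diatonic chords are C#m, D#dim, E, F#m, G#, A, B. Of the given chords, C#–E–G# = C#m, A–C#–E = A, D#–F#–A = D#dim and G#–B#–D# = G# are diatonic. But F#–A#–C# is foreign: the diatonic iv on degree 4 is F#m, whereas F# comes from C# major. It is labeled IV. But C#–E#–G# is foreign: the diatonic i on degree 1 is C#m, whereas C# comes from C# major. It is labeled I.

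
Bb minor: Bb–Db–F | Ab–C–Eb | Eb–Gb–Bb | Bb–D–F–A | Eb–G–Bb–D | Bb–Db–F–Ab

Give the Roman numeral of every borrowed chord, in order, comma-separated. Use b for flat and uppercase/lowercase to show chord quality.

Bb minor has the diatonic set Bbm, Cdim, Db, Ebm, F, Gb, Ab (with V from harmonic minor). Bb–Db–F = Bbm, Ab–C–Eb = Ab, Eb–Gb–Bb = Ebm and Bb–Db–F–Ab = Bbm7 are all diatonic. Bb–D–F–A is not: scale degree 1 in Bb minor carries Bbm (i). In Bb major the chord on that degree is Bbmaj7, so here it functions as Imaj7, borrowed from the parallel major. Eb–G–Bb–D is not: scale degree 4 in Bb minor carries Ebm (iv). In Bb major the chord on that degree is Ebmaj7, so here it functions as IVmaj7, borrowed from the parallel major.

Imaj7, IVmaj7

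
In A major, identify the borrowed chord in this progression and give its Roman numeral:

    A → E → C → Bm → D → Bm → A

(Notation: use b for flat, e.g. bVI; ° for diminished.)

The diatonic triads in A major are A, Bm, C#m, D, E, F#m, G#dim. A, E, Bm and D all belong to that set. C (C–E–G) doesn't fit — on degree 3 A major would have C#m (iii). C is the degree-3 chord of A minor, so it is the borrowed bIII.

bIII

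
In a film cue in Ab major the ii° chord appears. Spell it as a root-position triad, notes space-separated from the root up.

Bb Db Fb

ii° is built on scale degree 2, which is Bb in both Ab major and its parallel. Stacking thirds in Ab minor on Bb gives Bb–Db–Fb.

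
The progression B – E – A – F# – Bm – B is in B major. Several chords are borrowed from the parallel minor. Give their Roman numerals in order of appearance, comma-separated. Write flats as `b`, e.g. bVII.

The diatonic triads in B major are B, C#m, D#m, E, F#, G#m, A#dim. B, E and F# are all diatonic. A (A–C#–E) is not: scale degree 7 in B major carries A#dim (vii°). In B minor the chord on that degree is A, so here it functions as bVII, borrowed from the parallel minor. Bm (B–D–F#) is not: scale degree 1 in B major carries B (I). In B minor the chord on that degree is Bm, so here it functions as i, borrowed from the parallel minor.

bVII, i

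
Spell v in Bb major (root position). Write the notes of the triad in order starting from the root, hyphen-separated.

F-Ab-C

v is built on scale degree 5, which is F in both Bb major and its parallel. Stacking thirds in Bb minor on F gives F–Ab–C.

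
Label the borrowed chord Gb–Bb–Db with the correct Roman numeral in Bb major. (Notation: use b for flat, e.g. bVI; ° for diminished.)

In Bb major scale degree 6 is G; Gb is its lowered form, from Bb minor. The diatonic chord on degree 6 would be Gm (vi), but Gb–Bb–Db is the major chord from Bb minor. As a borrowed chord it is labeled bVI.

bVI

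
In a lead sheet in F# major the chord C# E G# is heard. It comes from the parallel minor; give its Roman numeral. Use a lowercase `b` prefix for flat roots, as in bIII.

v

The root C# is the diatonic 5th degree of F# major; the borrowing shows in the chord quality. The diatonic chord on degree 5 would be C# (V), but C#–E–G# is the minor chord from F# minor. As a borrowed chord it is labeled v.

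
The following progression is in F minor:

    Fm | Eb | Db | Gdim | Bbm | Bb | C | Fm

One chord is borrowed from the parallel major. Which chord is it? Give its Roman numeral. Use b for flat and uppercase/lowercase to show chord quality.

F minor has the diatonic set Fm, Gdim, Ab, Bbm, C, Db, Eb (with V from harmonic minor). Of the given chords, Fm, Eb, Db, Gdim, Bbm and C are diatonic. Bb (Bb–D–F) doesn't fit — on degree 4 F minor would have Bbm (iv). Bb is the degree-4 chord of F major, so it is the borrowed IV.

IV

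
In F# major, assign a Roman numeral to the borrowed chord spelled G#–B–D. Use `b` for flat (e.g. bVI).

ii°

The root G# is the diatonic 2nd degree of F# major; the borrowing shows in the chord quality. The diatonic chord on degree 2 would be G#m (ii), but G#–B–D is the diminished chord from F# minor. As a borrowed chord it is labeled ii°.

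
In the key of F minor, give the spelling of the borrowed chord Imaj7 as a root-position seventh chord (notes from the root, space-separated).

Imaj7 is built on scale degree 1, which is F in both F minor and its parallel. Building the major-seventh chord from the parallel major on F: F–A–C–E.

F A C E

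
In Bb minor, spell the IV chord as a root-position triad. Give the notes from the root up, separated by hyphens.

Eb-G-Bb

The root, Eb, is scale degree 4 — the same note in Bb minor and Bb major; only the chord quality changes. Building the major chord from the parallel major on Eb: Eb–G–Bb.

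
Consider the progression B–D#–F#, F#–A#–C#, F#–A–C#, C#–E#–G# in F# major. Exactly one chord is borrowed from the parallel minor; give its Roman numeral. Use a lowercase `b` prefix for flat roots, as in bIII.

i

In F# major the diatonic chords are F#, G#m, A#m, B, C#, D#m, E#dim. B–D#–F# = B, F#–A#–C# = F# and C#–E#–G# = C# are all diatonic. F#–A–C# is not: scale degree 1 in F# major carries F# (I). In F# minor the chord on that degree is F#m, so here it functions as i, borrowed from the parallel minor.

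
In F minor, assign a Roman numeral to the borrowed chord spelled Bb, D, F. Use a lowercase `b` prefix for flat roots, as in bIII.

IV

Bb is scale degree 4 in F minor. Bb–D–F is a major chord — the form found in F major, not the diatonic iv (Bbm). Borrowed into F minor it is written IV.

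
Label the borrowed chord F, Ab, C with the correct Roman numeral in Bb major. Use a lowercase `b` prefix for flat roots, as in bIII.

v

F is scale degree 5 in Bb major. Diatonically Bb major has F (V) on that degree; F–Ab–C is instead the minor chord native to Bb minor, so it takes the label v.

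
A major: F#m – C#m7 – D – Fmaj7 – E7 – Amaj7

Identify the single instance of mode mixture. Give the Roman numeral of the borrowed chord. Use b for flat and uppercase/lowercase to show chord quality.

The diatonic triads in A major are A, Bm, C#m, D, E, F#m, G#dim. F#m, C#m7, D, E7 and Amaj7 are all diatonic. Fmaj7 (F–A–C–E) doesn't fit — on degree 6 A major would have F#m (vi). Fmaj7 is the degree-6 chord of A minor, so it is the borrowed bVImaj7.

bVImaj7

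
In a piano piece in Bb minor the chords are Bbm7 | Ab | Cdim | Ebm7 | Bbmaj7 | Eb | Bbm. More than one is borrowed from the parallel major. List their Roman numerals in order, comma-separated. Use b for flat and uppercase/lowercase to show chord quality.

The diatonic triads in Bb minor (with V from harmonic minor) are Bbm, Cdim, Db, Ebm, F, Gb, Ab. Bbm7, Ab, Cdim, Ebm7 and Bbm all belong to that set. Bbmaj7 (Bb–D–F–A) doesn't fit — on degree 1 Bb minor would have Bbm (i). Bbmaj7 is the degree-1 chord of Bb major, so it is the borrowed Imaj7. But Eb (Eb–G–Bb) is foreign: the diatonic iv on degree 4 is Ebm, whereas Eb comes from Bb major. It is labeled IV.

Imaj7, IV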